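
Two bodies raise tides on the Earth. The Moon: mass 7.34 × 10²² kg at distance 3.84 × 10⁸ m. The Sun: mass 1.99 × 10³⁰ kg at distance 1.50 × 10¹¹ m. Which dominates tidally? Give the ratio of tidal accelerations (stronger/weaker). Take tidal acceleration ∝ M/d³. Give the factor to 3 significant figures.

The Moon, by a factor of ≈ 2.20

Tidal acceleration ∝ M/d³, so compare M/d³ for each.
The Moon: (7.34 × 10²²) / (3.84 × 10⁸)³ = 1.296 × 10⁻³
The Sun: (1.99 × 10³⁰) / (1.50 × 10¹¹)³ = 5.896 × 10⁻⁴
Ratio (larger/smaller) = 2.20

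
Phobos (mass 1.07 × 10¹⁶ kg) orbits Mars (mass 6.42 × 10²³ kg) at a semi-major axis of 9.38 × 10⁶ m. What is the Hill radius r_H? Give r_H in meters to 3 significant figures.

r_H ≈ a (m/3M)^(1/3)
    = (9.38 × 10⁶) × (1.07 × 10¹⁶ / (3 × 6.42 × 10²³))^(1/3)
    = 1.66 × 10⁴ m

1.66 × 10⁴ m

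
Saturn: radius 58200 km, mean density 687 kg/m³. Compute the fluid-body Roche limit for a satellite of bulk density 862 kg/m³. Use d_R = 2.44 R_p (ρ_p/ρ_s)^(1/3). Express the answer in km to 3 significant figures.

d_R = 2.44 × 58200 km × (687/862)^(1/3)
    = 1.32 × 10⁵ km

1.32 × 10⁵ km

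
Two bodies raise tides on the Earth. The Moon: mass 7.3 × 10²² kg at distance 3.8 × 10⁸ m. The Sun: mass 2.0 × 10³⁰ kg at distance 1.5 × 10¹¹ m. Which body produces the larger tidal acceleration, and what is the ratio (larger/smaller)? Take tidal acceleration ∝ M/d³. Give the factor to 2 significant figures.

The Moon, by a factor of ≈ 2.2

The tide-raising term goes as M/d³ (the gradient of a 1/d² field).
The Moon: (7.3 × 10²²) / (3.8 × 10⁸)³ = 1.330 × 10⁻³
The Sun: (2.0 × 10³⁰) / (1.5 × 10¹¹)³ = 5.926 × 10⁻⁴
Ratio (larger/smaller) = 2.2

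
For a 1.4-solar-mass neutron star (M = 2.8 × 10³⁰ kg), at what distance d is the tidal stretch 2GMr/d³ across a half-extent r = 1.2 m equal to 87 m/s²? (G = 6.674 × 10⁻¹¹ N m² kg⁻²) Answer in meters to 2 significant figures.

1.7 × 10⁶ m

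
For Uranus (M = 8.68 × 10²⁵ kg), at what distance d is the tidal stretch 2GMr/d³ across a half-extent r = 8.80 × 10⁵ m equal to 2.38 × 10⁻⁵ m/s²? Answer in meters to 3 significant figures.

7.54 × 10⁸ m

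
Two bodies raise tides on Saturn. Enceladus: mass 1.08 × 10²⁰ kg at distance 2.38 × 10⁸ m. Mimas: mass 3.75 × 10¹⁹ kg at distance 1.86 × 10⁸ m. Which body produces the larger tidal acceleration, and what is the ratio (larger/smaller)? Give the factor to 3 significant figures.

Enceladus, by a factor of ≈ 1.37

The tide-raising term goes as M/d³ (the gradient of a 1/d² field).
Enceladus: (1.08 × 10²⁰) / (2.38 × 10⁸)³ = 8.011 × 10⁻⁶
Mimas: (3.75 × 10¹⁹) / (1.86 × 10⁸)³ = 5.828 × 10⁻⁶
Ratio (larger/smaller) = 1.37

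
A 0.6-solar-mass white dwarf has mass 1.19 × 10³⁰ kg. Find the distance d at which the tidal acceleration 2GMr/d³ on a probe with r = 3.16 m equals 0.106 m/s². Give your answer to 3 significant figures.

2GMr/d³ = a_tidal  ⇒  d = (2GMr / a_tidal)^(1/3)
d = (2 × 6.674×10⁻¹¹ × (1.19 × 10³⁰) × (3.16) / (0.106))^(1/3)
  = 1.68 × 10⁷ m

1.68 × 10⁷ m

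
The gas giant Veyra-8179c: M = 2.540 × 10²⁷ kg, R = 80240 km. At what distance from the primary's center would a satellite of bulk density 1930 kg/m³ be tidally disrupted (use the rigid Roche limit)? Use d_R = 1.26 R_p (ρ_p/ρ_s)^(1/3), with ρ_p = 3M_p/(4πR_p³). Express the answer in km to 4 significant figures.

85660 km

ρ_p = 3M_p/(4πR_p³) = 3 × (2.540 × 10²⁷) / (4π × (8.024 × 10⁷ m)³) = 1174 kg/m³
d_R = 1.26 × 80240 km × (1174/1930)^(1/3)
    = 85660 km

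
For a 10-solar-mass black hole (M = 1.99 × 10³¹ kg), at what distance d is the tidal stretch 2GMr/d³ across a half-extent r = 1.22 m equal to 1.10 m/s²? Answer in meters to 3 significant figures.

1.43 × 10⁷ m

2GMr/d³ = a_tidal  ⇒  d = (2GMr / a_tidal)^(1/3)
d = (2 × 6.674×10⁻¹¹ × (1.99 × 10³¹) × (1.22) / (1.10))^(1/3)
  = 1.43 × 10⁷ m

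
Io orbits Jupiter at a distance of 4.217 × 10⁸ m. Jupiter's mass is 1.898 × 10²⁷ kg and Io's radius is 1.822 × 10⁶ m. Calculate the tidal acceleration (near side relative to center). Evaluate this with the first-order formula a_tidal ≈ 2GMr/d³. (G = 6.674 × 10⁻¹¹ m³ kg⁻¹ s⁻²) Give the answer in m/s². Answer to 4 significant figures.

6.155 × 10⁻³ m/s²

a_tidal = 2GMr/d³
        = 2 × (6.674 × 10⁻¹¹) × (1.898 × 10²⁷) × (1.822 × 10⁶) / (4.217 × 10⁸)³
        = 6.155 × 10⁻³ m/s²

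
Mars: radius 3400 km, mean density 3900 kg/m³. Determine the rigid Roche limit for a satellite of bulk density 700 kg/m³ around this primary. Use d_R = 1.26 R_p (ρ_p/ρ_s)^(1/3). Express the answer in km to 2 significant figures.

d_R = 1.26 × 3400 km × (3900/700)^(1/3)
    = 7600 km

7600 km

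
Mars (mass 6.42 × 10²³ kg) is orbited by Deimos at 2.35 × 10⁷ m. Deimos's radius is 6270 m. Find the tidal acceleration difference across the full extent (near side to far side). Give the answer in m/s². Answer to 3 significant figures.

8.28 × 10⁻⁵ m/s²

The field gradient is 2GM/d³; across the full diameter 2r the difference is 4GMr/d³.
Δg = 4GMr/d³
   = 4 × (6.674 × 10⁻¹¹) × (6.42 × 10²³) × (6270) / (2.35 × 10⁷)³
   = 8.28 × 10⁻⁵ m/s²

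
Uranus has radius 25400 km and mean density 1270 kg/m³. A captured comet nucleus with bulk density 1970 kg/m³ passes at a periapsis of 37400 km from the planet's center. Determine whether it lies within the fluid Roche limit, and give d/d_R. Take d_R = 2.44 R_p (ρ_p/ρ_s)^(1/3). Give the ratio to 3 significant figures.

d_R = 2.44 × (25400 km) × (1270/1970)^(1/3) = 53540 km
d/d_R = (37400) / (53540) = 0.699
Since d/d_R < 1, the body is inside the Roche limit.

inside; d/d_R ≈ 0.699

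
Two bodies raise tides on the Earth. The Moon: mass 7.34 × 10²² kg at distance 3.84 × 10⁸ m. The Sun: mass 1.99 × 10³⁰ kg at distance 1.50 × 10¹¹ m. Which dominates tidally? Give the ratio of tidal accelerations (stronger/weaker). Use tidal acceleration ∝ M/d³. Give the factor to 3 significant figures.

The Moon, by a factor of ≈ 2.20

Tidal acceleration ∝ M/d³, so compare M/d³ for each.
The Moon: (7.34 × 10²²) / (3.84 × 10⁸)³ = 1.296 × 10⁻³
The Sun: (1.99 × 10³⁰) / (1.50 × 10¹¹)³ = 5.896 × 10⁻⁴
Ratio (larger/smaller) = 2.20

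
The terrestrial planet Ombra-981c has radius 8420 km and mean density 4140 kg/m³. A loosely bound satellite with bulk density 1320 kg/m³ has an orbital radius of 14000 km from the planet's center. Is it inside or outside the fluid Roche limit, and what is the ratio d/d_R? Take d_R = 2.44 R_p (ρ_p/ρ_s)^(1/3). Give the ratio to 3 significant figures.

d_R = 2.44 × (8420 km) × (4140/1320)^(1/3) = 30070 km
d/d_R = (14000) / (30070) = 0.466
Since d/d_R < 1, the body is inside the Roche limit.

inside; d/d_R ≈ 0.466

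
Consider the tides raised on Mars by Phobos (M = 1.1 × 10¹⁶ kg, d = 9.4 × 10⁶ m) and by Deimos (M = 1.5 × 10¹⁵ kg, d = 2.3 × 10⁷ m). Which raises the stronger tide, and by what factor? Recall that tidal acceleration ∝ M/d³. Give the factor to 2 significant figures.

Phobos, by a factor of ≈ 110

The tide-raising term goes as M/d³ (the gradient of a 1/d² field).
Phobos: (1.1 × 10¹⁶) / (9.4 × 10⁶)³ = 1.324 × 10⁻⁵
Deimos: (1.5 × 10¹⁵) / (2.3 × 10⁷)³ = 1.233 × 10⁻⁷
Ratio (larger/smaller) = 110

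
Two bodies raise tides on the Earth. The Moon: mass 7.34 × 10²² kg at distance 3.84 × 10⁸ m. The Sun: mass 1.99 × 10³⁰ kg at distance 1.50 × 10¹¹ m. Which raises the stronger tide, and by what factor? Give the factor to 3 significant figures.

The Moon, by a factor of ≈ 2.20

Compare M/d³ for the two perturbers:
The Moon: (7.34 × 10²²) / (3.84 × 10⁸)³ = 1.296 × 10⁻³
The Sun: (1.99 × 10³⁰) / (1.50 × 10¹¹)³ = 5.896 × 10⁻⁴
Ratio (larger/smaller) = 2.20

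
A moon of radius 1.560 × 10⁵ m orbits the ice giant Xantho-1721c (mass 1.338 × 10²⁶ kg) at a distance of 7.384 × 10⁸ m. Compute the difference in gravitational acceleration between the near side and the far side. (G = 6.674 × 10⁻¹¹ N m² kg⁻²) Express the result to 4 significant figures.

Δg = 4GMr/d³
   = 4 × (6.674 × 10⁻¹¹) × (1.338 × 10²⁶) × (1.560 × 10⁵) / (7.384 × 10⁸)³
   = 1.384 × 10⁻⁵ m/s²

1.384 × 10⁻⁵ m/s²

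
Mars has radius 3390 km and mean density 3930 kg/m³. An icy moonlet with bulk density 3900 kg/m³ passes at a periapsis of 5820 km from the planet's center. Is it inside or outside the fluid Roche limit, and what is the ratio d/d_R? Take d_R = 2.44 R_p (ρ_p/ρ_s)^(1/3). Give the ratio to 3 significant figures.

d_R = 2.44 × (3390 km) × (3930/3900)^(1/3) = 8293 km
d/d_R = (5820) / (8293) = 0.702
Since d/d_R < 1, the body is inside the Roche limit.

inside; d/d_R ≈ 0.702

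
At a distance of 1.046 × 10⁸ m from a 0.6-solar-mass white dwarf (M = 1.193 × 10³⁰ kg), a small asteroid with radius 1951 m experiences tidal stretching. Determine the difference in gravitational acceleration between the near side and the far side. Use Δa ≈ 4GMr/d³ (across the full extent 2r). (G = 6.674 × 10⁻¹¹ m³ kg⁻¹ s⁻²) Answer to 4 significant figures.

5.429 × 10⁻¹ m/s²

a_tidal = 4GMr/d³
        = 4 × (6.674 × 10⁻¹¹) × (1.193 × 10³⁰) × (1951) / (1.046 × 10⁸)³
        = 5.429 × 10⁻¹ m/s²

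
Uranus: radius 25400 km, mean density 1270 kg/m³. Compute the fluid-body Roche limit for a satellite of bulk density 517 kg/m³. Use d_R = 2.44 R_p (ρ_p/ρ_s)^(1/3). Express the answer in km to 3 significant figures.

83600 km

d_R = 2.44 × 25400 km × (1270/517)^(1/3)
    = 83600 km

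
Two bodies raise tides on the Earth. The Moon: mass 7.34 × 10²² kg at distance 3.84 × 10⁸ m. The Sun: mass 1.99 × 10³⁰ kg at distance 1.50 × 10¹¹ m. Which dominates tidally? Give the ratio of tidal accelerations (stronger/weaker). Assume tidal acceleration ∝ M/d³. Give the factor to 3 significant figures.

The Moon, by a factor of ≈ 2.20

Tidal acceleration ∝ M/d³, so compare M/d³ for each.
The Moon: (7.34 × 10²²) / (3.84 × 10⁸)³ = 1.296 × 10⁻³
The Sun: (1.99 × 10³⁰) / (1.50 × 10¹¹)³ = 5.896 × 10⁻⁴
Ratio (larger/smaller) = 2.20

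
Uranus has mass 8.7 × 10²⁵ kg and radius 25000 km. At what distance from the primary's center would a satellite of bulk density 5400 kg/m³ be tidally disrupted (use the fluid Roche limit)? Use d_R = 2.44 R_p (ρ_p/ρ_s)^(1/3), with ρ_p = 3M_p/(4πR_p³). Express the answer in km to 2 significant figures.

ρ_p = 3M_p/(4πR_p³) = 3 × (8.7 × 10²⁵) / (4π × (2.5 × 10⁷ m)³) = 1300 kg/m³
d_R = 2.44 × 25000 km × (1300/5400)^(1/3)
    = 38000 km

38000 km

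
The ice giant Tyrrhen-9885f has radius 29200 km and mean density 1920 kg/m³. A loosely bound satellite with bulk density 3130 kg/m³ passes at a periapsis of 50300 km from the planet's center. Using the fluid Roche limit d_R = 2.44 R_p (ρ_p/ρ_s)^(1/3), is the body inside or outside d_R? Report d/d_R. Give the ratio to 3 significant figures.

d_R = 2.44 × (29200 km) × (1920/3130)^(1/3) = 60540 km
d/d_R = (50300) / (60540) = 0.831
Since d/d_R < 1, the body is inside the Roche limit.

inside; d/d_R ≈ 0.831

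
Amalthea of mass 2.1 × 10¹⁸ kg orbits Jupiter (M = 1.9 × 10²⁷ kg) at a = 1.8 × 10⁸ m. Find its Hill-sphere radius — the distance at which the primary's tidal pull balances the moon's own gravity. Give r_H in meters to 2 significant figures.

1.3 × 10⁵ m

r_H ≈ a (m/3M)^(1/3)
    = (1.8 × 10⁸) × (2.1 × 10¹⁸ / (3 × 1.9 × 10²⁷))^(1/3)
    = 1.3 × 10⁵ m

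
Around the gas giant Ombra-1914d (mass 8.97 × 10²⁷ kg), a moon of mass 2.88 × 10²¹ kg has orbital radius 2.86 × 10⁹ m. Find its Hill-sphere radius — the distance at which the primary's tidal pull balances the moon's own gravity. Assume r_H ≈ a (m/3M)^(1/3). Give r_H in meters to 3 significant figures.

1.36 × 10⁷ m

r_H ≈ a (m/3M)^(1/3)
    = (2.86 × 10⁹) × (2.88 × 10²¹ / (3 × 8.97 × 10²⁷))^(1/3)
    = 1.36 × 10⁷ m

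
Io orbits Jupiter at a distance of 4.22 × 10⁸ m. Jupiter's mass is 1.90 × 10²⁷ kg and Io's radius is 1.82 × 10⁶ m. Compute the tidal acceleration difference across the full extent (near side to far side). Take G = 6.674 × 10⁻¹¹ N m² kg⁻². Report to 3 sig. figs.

Δg = 4GMr/d³
   = 4 × (6.674 × 10⁻¹¹) × (1.90 × 10²⁷) × (1.82 × 10⁶) / (4.22 × 10⁸)³
   = 1.23 × 10⁻² m/s²

1.23 × 10⁻² m/s²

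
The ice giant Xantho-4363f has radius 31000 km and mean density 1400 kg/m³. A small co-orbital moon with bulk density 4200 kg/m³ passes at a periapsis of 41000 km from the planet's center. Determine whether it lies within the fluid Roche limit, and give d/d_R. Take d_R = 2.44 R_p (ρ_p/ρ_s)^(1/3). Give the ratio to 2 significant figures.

d_R = 2.44 × (31000 km) × (1400/4200)^(1/3) = 52450 km
d/d_R = (41000) / (52450) = 0.78
Since d/d_R < 1, the body is inside the Roche limit.

inside; d/d_R ≈ 0.78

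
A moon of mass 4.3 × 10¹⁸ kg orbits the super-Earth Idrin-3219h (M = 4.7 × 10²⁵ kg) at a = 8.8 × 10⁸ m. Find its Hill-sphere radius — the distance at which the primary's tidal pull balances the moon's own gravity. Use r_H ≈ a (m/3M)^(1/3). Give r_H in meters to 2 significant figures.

2.7 × 10⁶ m

r_H ≈ a (m/3M)^(1/3)
    = (8.8 × 10⁸) × (4.3 × 10¹⁸ / (3 × 4.7 × 10²⁵))^(1/3)
    = 2.7 × 10⁶ m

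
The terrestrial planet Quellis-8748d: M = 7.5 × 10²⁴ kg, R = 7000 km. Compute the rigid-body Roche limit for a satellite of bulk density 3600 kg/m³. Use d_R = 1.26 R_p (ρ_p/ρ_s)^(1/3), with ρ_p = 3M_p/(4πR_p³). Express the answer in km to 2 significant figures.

10000 km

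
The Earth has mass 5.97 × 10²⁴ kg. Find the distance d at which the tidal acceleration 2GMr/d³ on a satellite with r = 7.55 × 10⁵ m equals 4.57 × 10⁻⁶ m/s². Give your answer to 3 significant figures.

2GMr/d³ = a_tidal  ⇒  d = (2GMr / a_tidal)^(1/3)
d = (2 × 6.674×10⁻¹¹ × (5.97 × 10²⁴) × (7.55 × 10⁵) / (4.57 × 10⁻⁶))^(1/3)
  = 5.09 × 10⁸ m

5.09 × 10⁸ m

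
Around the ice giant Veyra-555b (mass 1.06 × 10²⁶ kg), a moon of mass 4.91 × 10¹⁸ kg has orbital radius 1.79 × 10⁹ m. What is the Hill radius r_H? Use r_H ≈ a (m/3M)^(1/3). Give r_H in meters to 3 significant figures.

4.46 × 10⁶ m

r_H ≈ a (m/3M)^(1/3)
    = (1.79 × 10⁹) × (4.91 × 10¹⁸ / (3 × 1.06 × 10²⁶))^(1/3)
    = 4.46 × 10⁶ m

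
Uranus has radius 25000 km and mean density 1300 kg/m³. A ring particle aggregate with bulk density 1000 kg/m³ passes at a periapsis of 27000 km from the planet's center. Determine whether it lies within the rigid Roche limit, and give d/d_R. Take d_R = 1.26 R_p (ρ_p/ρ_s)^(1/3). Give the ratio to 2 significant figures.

inside; d/d_R ≈ 0.79

d_R = 1.26 × (25000 km) × (1300/1000)^(1/3) = 34380 km
d/d_R = (27000) / (34380) = 0.79
Since d/d_R < 1, the body is inside the Roche limit.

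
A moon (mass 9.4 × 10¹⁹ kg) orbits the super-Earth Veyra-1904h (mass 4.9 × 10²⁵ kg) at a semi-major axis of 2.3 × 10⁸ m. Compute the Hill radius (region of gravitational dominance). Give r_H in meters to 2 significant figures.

r_H ≈ a (m/3M)^(1/3)
    = (2.3 × 10⁸) × (9.4 × 10¹⁹ / (3 × 4.9 × 10²⁵))^(1/3)
    = 2.0 × 10⁶ m

2.0 × 10⁶ m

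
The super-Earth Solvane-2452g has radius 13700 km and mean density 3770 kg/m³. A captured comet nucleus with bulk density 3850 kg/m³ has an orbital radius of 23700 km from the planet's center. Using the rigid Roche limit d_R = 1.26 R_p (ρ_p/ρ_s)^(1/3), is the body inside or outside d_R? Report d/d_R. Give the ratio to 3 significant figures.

outside; d/d_R ≈ 1.38

d_R = 1.26 × (13700 km) × (3770/3850)^(1/3) = 17140 km
d/d_R = (23700) / (17140) = 1.38
Since d/d_R > 1, the body is outside the Roche limit.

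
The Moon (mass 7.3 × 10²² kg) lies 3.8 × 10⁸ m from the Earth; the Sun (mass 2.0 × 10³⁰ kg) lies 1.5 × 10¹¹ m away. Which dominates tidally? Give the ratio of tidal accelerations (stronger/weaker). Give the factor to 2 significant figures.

The Moon, by a factor of ≈ 2.2

Tidal acceleration ∝ M/d³, so compare M/d³ for each.
The Moon: (7.3 × 10²²) / (3.8 × 10⁸)³ = 1.330 × 10⁻³
The Sun: (2.0 × 10³⁰) / (1.5 × 10¹¹)³ = 5.926 × 10⁻⁴
Ratio (larger/smaller) = 2.2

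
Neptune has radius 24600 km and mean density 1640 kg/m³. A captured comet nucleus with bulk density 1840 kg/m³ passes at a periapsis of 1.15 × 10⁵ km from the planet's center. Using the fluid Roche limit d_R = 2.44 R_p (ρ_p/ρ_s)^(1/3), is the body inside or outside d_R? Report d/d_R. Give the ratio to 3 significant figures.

d_R = 2.44 × (24600 km) × (1640/1840)^(1/3) = 57770 km
d/d_R = (1.15 × 10⁵) / (57770) = 1.99
Since d/d_R > 1, the body is outside the Roche limit.

outside; d/d_R ≈ 1.99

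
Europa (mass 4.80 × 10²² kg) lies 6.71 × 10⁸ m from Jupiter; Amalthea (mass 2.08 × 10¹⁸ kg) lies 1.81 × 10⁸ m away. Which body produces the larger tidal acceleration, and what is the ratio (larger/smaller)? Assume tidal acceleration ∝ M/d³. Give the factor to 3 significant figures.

Europa, by a factor of ≈ 453

Compare M/d³ for the two perturbers:
Europa: (4.80 × 10²²) / (6.71 × 10⁸)³ = 1.589 × 10⁻⁴
Amalthea: (2.08 × 10¹⁸) / (1.81 × 10⁸)³ = 3.508 × 10⁻⁷
Ratio (larger/smaller) = 453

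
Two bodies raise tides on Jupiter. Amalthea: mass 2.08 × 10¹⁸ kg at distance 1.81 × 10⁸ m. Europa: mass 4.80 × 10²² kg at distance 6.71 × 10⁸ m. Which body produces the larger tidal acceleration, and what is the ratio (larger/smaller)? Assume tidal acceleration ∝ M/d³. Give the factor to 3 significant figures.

Europa, by a factor of ≈ 453

Tidal stretch scales as M/d³; compute that for each body.
Amalthea: (2.08 × 10¹⁸) / (1.81 × 10⁸)³ = 3.508 × 10⁻⁷
Europa: (4.80 × 10²²) / (6.71 × 10⁸)³ = 1.589 × 10⁻⁴
Ratio (larger/smaller) = 453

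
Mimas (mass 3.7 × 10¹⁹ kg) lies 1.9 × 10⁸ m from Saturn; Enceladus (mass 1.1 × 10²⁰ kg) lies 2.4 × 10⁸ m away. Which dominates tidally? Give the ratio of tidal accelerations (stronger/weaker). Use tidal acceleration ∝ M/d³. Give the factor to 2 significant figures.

Enceladus, by a factor of ≈ 1.5

The tide-raising term goes as M/d³ (the gradient of a 1/d² field).
Mimas: (3.7 × 10¹⁹) / (1.9 × 10⁸)³ = 5.394 × 10⁻⁶
Enceladus: (1.1 × 10²⁰) / (2.4 × 10⁸)³ = 7.957 × 10⁻⁶
Ratio (larger/smaller) = 1.5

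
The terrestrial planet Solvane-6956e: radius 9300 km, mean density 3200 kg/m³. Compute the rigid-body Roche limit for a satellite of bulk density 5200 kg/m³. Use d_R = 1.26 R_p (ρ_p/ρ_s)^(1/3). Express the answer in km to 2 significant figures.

d_R = 1.26 × 9300 km × (3200/5200)^(1/3)
    = 10000 km

10000 km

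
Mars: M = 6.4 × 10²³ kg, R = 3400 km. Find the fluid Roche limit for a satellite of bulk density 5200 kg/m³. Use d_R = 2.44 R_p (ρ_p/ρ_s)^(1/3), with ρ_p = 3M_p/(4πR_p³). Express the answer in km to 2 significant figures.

ρ_p = 3M_p/(4πR_p³) = 3 × (6.4 × 10²³) / (4π × (3.4 × 10⁶ m)³) = 3900 kg/m³
d_R = 2.44 × 3400 km × (3900/5200)^(1/3)
    = 7500 km

7500 km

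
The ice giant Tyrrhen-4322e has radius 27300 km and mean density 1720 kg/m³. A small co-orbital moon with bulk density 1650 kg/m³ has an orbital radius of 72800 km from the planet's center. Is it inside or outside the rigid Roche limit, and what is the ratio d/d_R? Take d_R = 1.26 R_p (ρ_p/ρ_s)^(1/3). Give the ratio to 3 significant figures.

outside; d/d_R ≈ 2.09

d_R = 1.26 × (27300 km) × (1720/1650)^(1/3) = 34880 km
d/d_R = (72800) / (34880) = 2.09
Since d/d_R > 1, the body is outside the Roche limit.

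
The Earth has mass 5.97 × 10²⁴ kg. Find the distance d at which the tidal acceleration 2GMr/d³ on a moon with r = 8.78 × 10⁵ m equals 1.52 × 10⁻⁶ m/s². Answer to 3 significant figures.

2GMr/d³ = a_tidal  ⇒  d = (2GMr / a_tidal)^(1/3)
d = (2 × 6.674×10⁻¹¹ × (5.97 × 10²⁴) × (8.78 × 10⁵) / (1.52 × 10⁻⁶))^(1/3)
  = 7.72 × 10⁸ m

7.72 × 10⁸ m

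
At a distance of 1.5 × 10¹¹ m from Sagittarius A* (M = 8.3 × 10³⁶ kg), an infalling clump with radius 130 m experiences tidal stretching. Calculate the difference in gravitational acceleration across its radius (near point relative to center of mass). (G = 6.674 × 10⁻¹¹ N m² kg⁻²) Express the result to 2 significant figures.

4.3 × 10⁻⁵ m/s²

a_tidal = 2GMr/d³
        = 2 × (6.674 × 10⁻¹¹) × (8.3 × 10³⁶) × (130) / (1.5 × 10¹¹)³
        = 4.3 × 10⁻⁵ m/s²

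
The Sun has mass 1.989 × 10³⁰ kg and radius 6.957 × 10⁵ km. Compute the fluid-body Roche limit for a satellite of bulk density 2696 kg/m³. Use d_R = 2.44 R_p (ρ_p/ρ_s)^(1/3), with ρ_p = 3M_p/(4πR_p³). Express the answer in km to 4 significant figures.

ρ_p = 3M_p/(4πR_p³) = 3 × (1.989 × 10³⁰) / (4π × (6.957 × 10⁸ m)³) = 1410 kg/m³
d_R = 2.44 × 6.957 × 10⁵ km × (1410/2696)^(1/3)
    = 1.368 × 10⁶ km

1.368 × 10⁶ km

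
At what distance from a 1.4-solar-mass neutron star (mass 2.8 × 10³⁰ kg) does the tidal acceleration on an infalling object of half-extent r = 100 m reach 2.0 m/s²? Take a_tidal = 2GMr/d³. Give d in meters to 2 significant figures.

2.7 × 10⁷ m

2GMr/d³ = a_tidal  ⇒  d = (2GMr / a_tidal)^(1/3)
d = (2 × 6.674×10⁻¹¹ × (2.8 × 10³⁰) × (100) / (2.0))^(1/3)
  = 2.7 × 10⁷ m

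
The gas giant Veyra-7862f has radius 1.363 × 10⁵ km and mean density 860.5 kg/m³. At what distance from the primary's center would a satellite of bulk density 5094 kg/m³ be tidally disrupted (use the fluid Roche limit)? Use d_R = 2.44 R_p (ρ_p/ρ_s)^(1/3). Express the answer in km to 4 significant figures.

d_R = 2.44 × 1.363 × 10⁵ km × (860.5/5094)^(1/3)
    = 1.838 × 10⁵ km

1.838 × 10⁵ km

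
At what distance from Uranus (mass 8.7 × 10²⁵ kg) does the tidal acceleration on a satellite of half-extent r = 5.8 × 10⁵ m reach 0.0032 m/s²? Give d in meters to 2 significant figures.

2GMr/d³ = a_tidal  ⇒  d = (2GMr / a_tidal)^(1/3)
d = (2 × 6.674×10⁻¹¹ × (8.7 × 10²⁵) × (5.8 × 10⁵) / (0.0032))^(1/3)
  = 1.3 × 10⁸ m

1.3 × 10⁸ m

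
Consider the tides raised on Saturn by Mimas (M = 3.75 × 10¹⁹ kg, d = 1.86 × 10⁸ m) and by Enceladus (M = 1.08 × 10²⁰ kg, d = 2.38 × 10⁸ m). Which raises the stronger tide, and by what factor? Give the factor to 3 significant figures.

Tidal stretch scales as M/d³; compute that for each body.
Mimas: (3.75 × 10¹⁹) / (1.86 × 10⁸)³ = 5.828 × 10⁻⁶
Enceladus: (1.08 × 10²⁰) / (2.38 × 10⁸)³ = 8.011 × 10⁻⁶
Ratio (larger/smaller) = 1.37

Enceladus, by a factor of ≈ 1.37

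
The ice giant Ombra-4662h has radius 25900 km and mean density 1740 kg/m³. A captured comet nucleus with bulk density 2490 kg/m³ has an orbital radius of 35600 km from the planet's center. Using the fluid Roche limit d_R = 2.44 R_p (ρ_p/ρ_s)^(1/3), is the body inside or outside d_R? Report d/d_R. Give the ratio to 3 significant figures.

inside; d/d_R ≈ 0.635

d_R = 2.44 × (25900 km) × (1740/2490)^(1/3) = 56080 km
d/d_R = (35600) / (56080) = 0.635
Since d/d_R < 1, the body is inside the Roche limit.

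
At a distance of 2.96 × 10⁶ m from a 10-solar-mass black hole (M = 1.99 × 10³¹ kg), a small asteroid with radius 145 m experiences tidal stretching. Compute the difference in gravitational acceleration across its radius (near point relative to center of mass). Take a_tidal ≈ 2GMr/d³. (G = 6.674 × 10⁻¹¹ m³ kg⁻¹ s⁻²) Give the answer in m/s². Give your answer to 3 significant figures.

Δa = 2GMr/d³
   = 2 × (6.674 × 10⁻¹¹) × (1.99 × 10³¹) × (145) / (2.96 × 10⁶)³
   = 1.49 × 10⁴ m/s²

1.49 × 10⁴ m/s²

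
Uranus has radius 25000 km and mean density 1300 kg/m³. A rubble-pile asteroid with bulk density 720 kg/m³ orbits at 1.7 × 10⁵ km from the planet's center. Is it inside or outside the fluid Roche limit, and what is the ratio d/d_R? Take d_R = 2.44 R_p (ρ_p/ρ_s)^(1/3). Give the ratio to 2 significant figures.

outside; d/d_R ≈ 2.3

d_R = 2.44 × (25000 km) × (1300/720)^(1/3) = 74280 km
d/d_R = (1.7 × 10⁵) / (74280) = 2.3
Since d/d_R > 1, the body is outside the Roche limit.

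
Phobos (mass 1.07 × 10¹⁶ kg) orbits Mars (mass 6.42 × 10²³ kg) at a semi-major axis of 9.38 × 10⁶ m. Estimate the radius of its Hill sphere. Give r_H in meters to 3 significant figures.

1.66 × 10⁴ m

r_H ≈ a (m/3M)^(1/3)
    = (9.38 × 10⁶) × (1.07 × 10¹⁶ / (3 × 6.42 × 10²³))^(1/3)
    = 1.66 × 10⁴ m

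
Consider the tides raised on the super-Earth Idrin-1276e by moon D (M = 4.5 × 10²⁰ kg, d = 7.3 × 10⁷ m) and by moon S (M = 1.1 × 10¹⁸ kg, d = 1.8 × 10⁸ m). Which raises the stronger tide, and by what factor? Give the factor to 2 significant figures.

Tidal stretch scales as M/d³; compute that for each body.
Moon D: (4.5 × 10²⁰) / (7.3 × 10⁷)³ = 1.157 × 10⁻³
Moon S: (1.1 × 10¹⁸) / (1.8 × 10⁸)³ = 1.886 × 10⁻⁷
Ratio (larger/smaller) = 6100

Moon D, by a factor of ≈ 6100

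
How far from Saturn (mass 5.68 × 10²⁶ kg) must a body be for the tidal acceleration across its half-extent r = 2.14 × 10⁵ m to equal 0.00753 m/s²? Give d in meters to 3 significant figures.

1.29 × 10⁸ m

2GMr/d³ = a_tidal  ⇒  d = (2GMr / a_tidal)^(1/3)
d = (2 × 6.674×10⁻¹¹ × (5.68 × 10²⁶) × (2.14 × 10⁵) / (0.00753))^(1/3)
  = 1.29 × 10⁸ m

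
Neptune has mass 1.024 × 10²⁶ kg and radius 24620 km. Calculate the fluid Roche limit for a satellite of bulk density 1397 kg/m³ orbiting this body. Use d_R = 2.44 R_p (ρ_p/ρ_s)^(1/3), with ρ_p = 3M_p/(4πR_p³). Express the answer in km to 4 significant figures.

ρ_p = 3M_p/(4πR_p³) = 3 × (1.024 × 10²⁶) / (4π × (2.462 × 10⁷ m)³) = 1638 kg/m³
d_R = 2.44 × 24620 km × (1638/1397)^(1/3)
    = 63350 km

63350 km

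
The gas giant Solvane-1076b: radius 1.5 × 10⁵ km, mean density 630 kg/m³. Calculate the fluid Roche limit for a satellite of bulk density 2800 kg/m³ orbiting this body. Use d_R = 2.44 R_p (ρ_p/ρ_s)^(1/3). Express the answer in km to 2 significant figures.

d_R = 2.44 × 1.5 × 10⁵ km × (630/2800)^(1/3)
    = 2.2 × 10⁵ km

2.2 × 10⁵ km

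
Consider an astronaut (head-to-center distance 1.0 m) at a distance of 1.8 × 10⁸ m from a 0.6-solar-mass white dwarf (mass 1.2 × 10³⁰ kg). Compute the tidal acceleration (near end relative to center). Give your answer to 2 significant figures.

2.7 × 10⁻⁵ m/s²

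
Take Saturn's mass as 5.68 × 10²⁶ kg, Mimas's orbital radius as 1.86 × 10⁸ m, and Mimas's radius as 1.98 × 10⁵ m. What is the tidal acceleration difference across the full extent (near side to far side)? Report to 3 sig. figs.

The field gradient is 2GM/d³; across the full diameter 2r the difference is 4GMr/d³.
a_tidal = 4GMr/d³
        = 4 × (6.674 × 10⁻¹¹) × (5.68 × 10²⁶) × (1.98 × 10⁵) / (1.86 × 10⁸)³
        = 4.67 × 10⁻³ m/s²

4.67 × 10⁻³ m/s²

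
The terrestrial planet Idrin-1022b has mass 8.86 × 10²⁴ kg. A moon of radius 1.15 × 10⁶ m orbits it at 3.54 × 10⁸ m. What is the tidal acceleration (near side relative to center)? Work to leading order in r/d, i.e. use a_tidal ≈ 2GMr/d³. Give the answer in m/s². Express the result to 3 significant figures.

3.07 × 10⁻⁵ m/s²

Δg = 2GMr/d³
   = 2 × (6.674 × 10⁻¹¹) × (8.86 × 10²⁴) × (1.15 × 10⁶) / (3.54 × 10⁸)³
   = 3.07 × 10⁻⁵ m/s²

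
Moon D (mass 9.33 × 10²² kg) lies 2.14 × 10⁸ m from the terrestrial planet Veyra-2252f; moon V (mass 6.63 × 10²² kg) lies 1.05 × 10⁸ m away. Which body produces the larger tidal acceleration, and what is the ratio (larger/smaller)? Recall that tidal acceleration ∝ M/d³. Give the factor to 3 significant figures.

The tide-raising term goes as M/d³ (the gradient of a 1/d² field).
Moon D: (9.33 × 10²²) / (2.14 × 10⁸)³ = 9.520 × 10⁻³
Moon V: (6.63 × 10²²) / (1.05 × 10⁸)³ = 5.727 × 10⁻²
Ratio (larger/smaller) = 6.02

Moon V, by a factor of ≈ 6.02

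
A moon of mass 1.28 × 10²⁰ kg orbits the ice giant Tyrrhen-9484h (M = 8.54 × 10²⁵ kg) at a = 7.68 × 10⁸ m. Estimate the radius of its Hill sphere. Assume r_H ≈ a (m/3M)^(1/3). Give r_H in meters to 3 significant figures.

6.09 × 10⁶ m

r_H ≈ a (m/3M)^(1/3)
    = (7.68 × 10⁸) × (1.28 × 10²⁰ / (3 × 8.54 × 10²⁵))^(1/3)
    = 6.09 × 10⁶ m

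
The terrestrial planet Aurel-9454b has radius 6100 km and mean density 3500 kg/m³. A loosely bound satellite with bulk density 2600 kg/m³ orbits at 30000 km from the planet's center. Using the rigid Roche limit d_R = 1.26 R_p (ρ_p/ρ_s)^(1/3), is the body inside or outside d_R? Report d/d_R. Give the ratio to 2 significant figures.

outside; d/d_R ≈ 3.5

d_R = 1.26 × (6100 km) × (3500/2600)^(1/3) = 8487 km
d/d_R = (30000) / (8487) = 3.5
Since d/d_R > 1, the body is outside the Roche limit.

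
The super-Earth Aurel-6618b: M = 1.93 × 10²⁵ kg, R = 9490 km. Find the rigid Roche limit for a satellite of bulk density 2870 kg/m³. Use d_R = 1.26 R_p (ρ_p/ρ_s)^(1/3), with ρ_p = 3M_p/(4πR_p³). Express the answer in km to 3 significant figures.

14800 km

ρ_p = 3M_p/(4πR_p³) = 3 × (1.93 × 10²⁵) / (4π × (9.49 × 10⁶ m)³) = 5390 kg/m³
d_R = 1.26 × 9490 km × (5390/2870)^(1/3)
    = 14800 km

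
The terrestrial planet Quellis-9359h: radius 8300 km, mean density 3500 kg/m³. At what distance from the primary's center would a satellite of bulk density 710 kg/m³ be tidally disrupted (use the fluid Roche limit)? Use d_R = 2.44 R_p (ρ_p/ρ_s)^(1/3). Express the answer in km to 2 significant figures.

d_R = 2.44 × 8300 km × (3500/710)^(1/3)
    = 34000 km

34000 km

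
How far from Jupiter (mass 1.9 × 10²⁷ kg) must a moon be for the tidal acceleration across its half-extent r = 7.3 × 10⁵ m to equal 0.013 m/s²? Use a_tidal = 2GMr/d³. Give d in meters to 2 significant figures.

2.4 × 10⁸ m

2GMr/d³ = a_tidal  ⇒  d = (2GMr / a_tidal)^(1/3)
d = (2 × 6.674×10⁻¹¹ × (1.9 × 10²⁷) × (7.3 × 10⁵) / (0.013))^(1/3)
  = 2.4 × 10⁸ m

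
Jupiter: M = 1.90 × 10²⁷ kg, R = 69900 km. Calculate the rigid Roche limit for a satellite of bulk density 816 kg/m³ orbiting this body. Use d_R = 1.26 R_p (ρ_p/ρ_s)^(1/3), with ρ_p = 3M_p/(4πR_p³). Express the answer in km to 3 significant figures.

1.04 × 10⁵ km

ρ_p = 3M_p/(4πR_p³) = 3 × (1.90 × 10²⁷) / (4π × (6.99 × 10⁷ m)³) = 1330 kg/m³
d_R = 1.26 × 69900 km × (1330/816)^(1/3)
    = 1.04 × 10⁵ km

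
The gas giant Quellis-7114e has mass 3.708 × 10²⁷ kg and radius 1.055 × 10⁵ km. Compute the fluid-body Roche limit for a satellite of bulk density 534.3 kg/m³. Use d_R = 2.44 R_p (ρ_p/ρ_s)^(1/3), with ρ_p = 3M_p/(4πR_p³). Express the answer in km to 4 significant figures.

2.887 × 10⁵ km

ρ_p = 3M_p/(4πR_p³) = 3 × (3.708 × 10²⁷) / (4π × (1.055 × 10⁸ m)³) = 753.9 kg/m³
d_R = 2.44 × 1.055 × 10⁵ km × (753.9/534.3)^(1/3)
    = 2.887 × 10⁵ km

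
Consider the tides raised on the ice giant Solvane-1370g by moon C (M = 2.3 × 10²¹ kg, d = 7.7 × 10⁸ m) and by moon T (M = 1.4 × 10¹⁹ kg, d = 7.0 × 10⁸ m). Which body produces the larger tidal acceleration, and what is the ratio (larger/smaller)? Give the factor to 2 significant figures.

Tidal stretch scales as M/d³; compute that for each body.
Moon C: (2.3 × 10²¹) / (7.7 × 10⁸)³ = 5.038 × 10⁻⁶
Moon T: (1.4 × 10¹⁹) / (7.0 × 10⁸)³ = 4.082 × 10⁻⁸
Ratio (larger/smaller) = 120

Moon C, by a factor of ≈ 120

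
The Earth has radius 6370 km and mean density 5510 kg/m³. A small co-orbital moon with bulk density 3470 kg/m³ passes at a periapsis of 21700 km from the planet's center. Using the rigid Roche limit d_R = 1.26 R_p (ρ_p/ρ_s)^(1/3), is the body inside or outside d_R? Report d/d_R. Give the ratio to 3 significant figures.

d_R = 1.26 × (6370 km) × (5510/3470)^(1/3) = 9364 km
d/d_R = (21700) / (9364) = 2.32
Since d/d_R > 1, the body is outside the Roche limit.

outside; d/d_R ≈ 2.32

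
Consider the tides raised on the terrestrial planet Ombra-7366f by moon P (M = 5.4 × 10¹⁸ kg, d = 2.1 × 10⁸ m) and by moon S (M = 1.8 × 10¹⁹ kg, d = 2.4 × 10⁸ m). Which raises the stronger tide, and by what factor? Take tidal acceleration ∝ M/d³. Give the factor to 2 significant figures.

The tide-raising term goes as M/d³ (the gradient of a 1/d² field).
Moon P: (5.4 × 10¹⁸) / (2.1 × 10⁸)³ = 5.831 × 10⁻⁷
Moon S: (1.8 × 10¹⁹) / (2.4 × 10⁸)³ = 1.302 × 10⁻⁶
Ratio (larger/smaller) = 2.2

Moon S, by a factor of ≈ 2.2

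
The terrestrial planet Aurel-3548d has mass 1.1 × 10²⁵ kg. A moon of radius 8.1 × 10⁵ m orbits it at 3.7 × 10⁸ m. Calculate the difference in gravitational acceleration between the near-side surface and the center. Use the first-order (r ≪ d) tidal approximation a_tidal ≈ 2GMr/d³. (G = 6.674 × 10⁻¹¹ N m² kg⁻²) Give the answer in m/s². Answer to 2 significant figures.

Δa = 2GMr/d³
   = 2 × (6.674 × 10⁻¹¹) × (1.1 × 10²⁵) × (8.1 × 10⁵) / (3.7 × 10⁸)³
   = 2.3 × 10⁻⁵ m/s²

2.3 × 10⁻⁵ m/s²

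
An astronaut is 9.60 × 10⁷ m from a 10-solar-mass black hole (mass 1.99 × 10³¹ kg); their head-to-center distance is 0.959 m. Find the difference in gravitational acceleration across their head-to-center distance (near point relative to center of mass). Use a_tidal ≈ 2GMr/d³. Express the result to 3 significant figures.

2.88 × 10⁻³ m/s²

Δg = 2GMr/d³
   = 2 × (6.674 × 10⁻¹¹) × (1.99 × 10³¹) × (0.959) / (9.60 × 10⁷)³
   = 2.88 × 10⁻³ m/s²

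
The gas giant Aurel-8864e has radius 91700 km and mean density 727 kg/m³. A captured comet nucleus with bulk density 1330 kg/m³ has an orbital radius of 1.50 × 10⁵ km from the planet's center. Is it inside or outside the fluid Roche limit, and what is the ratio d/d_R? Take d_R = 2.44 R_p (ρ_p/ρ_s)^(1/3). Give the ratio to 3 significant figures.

d_R = 2.44 × (91700 km) × (727/1330)^(1/3) = 1.829 × 10⁵ km
d/d_R = (1.50 × 10⁵) / (1.829 × 10⁵) = 0.820
Since d/d_R < 1, the body is inside the Roche limit.

inside; d/d_R ≈ 0.820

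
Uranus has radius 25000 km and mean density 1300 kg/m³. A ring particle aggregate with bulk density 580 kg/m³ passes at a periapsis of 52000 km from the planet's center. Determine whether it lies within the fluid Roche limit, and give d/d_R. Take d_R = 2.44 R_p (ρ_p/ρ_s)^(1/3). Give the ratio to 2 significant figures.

d_R = 2.44 × (25000 km) × (1300/580)^(1/3) = 79830 km
d/d_R = (52000) / (79830) = 0.65
Since d/d_R < 1, the body is inside the Roche limit.

inside; d/d_R ≈ 0.65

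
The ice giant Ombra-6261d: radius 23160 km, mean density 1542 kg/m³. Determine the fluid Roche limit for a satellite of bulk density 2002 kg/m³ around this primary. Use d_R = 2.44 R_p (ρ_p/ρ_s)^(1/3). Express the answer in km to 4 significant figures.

d_R = 2.44 × 23160 km × (1542/2002)^(1/3)
    = 51800 km

51800 km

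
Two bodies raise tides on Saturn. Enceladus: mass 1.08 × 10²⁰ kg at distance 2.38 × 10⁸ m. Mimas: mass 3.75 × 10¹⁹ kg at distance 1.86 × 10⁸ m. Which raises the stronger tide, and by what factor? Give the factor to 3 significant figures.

Enceladus, by a factor of ≈ 1.37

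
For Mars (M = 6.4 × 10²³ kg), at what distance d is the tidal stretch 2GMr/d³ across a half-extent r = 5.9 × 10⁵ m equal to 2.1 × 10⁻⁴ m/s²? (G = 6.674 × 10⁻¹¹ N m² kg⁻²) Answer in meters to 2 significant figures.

6.2 × 10⁷ m

2GMr/d³ = a_tidal  ⇒  d = (2GMr / a_tidal)^(1/3)
d = (2 × 6.674×10⁻¹¹ × (6.4 × 10²³) × (5.9 × 10⁵) / (2.1 × 10⁻⁴))^(1/3)
  = 6.2 × 10⁷ m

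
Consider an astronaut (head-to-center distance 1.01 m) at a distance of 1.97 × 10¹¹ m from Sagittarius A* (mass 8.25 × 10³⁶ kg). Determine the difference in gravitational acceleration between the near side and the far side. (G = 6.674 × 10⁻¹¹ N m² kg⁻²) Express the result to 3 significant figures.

Δg = 4GMr/d³
   = 4 × (6.674 × 10⁻¹¹) × (8.25 × 10³⁶) × (1.01) / (1.97 × 10¹¹)³
   = 2.91 × 10⁻⁷ m/s²

2.91 × 10⁻⁷ m/s²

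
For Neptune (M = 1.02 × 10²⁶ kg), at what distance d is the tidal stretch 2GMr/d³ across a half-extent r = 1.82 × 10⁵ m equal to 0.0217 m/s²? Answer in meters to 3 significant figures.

4.85 × 10⁷ m

2GMr/d³ = a_tidal  ⇒  d = (2GMr / a_tidal)^(1/3)
d = (2 × 6.674×10⁻¹¹ × (1.02 × 10²⁶) × (1.82 × 10⁵) / (0.0217))^(1/3)
  = 4.85 × 10⁷ m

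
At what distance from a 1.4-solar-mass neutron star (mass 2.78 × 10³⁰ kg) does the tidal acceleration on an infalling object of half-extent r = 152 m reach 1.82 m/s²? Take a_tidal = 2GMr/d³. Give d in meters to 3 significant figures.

3.14 × 10⁷ m

2GMr/d³ = a_tidal  ⇒  d = (2GMr / a_tidal)^(1/3)
d = (2 × 6.674×10⁻¹¹ × (2.78 × 10³⁰) × (152) / (1.82))^(1/3)
  = 3.14 × 10⁷ m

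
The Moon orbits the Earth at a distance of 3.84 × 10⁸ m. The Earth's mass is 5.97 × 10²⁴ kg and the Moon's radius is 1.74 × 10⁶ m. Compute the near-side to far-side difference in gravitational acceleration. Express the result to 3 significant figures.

4.90 × 10⁻⁵ m/s²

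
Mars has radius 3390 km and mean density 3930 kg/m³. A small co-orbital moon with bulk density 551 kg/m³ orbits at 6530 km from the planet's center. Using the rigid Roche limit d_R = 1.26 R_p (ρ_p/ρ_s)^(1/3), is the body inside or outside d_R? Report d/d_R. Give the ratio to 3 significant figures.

inside; d/d_R ≈ 0.794

d_R = 1.26 × (3390 km) × (3930/551)^(1/3) = 8222 km
d/d_R = (6530) / (8222) = 0.794
Since d/d_R < 1, the body is inside the Roche limit.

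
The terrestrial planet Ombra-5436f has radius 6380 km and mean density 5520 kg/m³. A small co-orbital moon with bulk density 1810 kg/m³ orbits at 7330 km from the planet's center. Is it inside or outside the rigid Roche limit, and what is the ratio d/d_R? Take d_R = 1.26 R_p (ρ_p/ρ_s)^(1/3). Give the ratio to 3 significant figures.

inside; d/d_R ≈ 0.629

d_R = 1.26 × (6380 km) × (5520/1810)^(1/3) = 11660 km
d/d_R = (7330) / (11660) = 0.629
Since d/d_R < 1, the body is inside the Roche limit.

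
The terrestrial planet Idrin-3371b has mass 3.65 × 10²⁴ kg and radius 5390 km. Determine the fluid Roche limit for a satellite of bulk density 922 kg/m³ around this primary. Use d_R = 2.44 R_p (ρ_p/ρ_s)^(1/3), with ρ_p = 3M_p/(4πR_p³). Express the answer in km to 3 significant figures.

23900 km

ρ_p = 3M_p/(4πR_p³) = 3 × (3.65 × 10²⁴) / (4π × (5.39 × 10⁶ m)³) = 5560 kg/m³
d_R = 2.44 × 5390 km × (5560/922)^(1/3)
    = 23900 km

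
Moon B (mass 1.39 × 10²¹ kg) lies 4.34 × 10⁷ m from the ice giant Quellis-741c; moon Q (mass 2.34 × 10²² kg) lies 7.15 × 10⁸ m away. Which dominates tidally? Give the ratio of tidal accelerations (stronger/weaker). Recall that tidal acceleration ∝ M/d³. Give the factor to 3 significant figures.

Moon B, by a factor of ≈ 266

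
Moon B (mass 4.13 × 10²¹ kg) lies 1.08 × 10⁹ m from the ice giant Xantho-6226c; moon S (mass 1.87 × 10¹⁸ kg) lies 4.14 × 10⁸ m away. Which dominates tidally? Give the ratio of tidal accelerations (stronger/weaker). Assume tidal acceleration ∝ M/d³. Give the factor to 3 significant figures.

Compare M/d³ for the two perturbers:
Moon B: (4.13 × 10²¹) / (1.08 × 10⁹)³ = 3.279 × 10⁻⁶
Moon S: (1.87 × 10¹⁸) / (4.14 × 10⁸)³ = 2.635 × 10⁻⁸
Ratio (larger/smaller) = 124

Moon B, by a factor of ≈ 124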